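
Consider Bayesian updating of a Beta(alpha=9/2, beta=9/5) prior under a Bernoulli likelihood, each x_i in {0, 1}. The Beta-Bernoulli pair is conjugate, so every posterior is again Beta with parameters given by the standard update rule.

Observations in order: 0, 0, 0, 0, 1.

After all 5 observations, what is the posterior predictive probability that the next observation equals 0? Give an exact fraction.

obs 1: x=0 → posterior Beta(9/2, 14/5)
obs 2: x=0 → posterior Beta(9/2, 19/5)
obs 3: x=0 → posterior Beta(9/2, 24/5)
obs 4: x=0 → posterior Beta(9/2, 29/5)
obs 5: x=1 → posterior Beta(11/2, 29/5)

58/113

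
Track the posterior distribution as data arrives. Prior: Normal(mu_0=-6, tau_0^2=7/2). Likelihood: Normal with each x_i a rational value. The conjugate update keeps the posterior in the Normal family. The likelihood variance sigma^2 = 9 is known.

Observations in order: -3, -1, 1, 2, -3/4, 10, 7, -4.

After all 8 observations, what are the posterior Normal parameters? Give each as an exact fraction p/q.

obs 1: x=-3 → posterior Normal(-129/25, 63/25)
obs 2: x=-1 → posterior Normal(-17/4, 63/32)
obs 3: x=1 → posterior Normal(-43/13, 21/13)
obs 4: x=2 → posterior Normal(-5/2, 63/46)
obs 5: x=-3/4 → posterior Normal(-481/212, 63/53)
obs 6: x=10 → posterior Normal(-67/80, 21/20)
obs 7: x=7 → posterior Normal(-5/268, 63/67)
obs 8: x=-4 → posterior Normal(-117/296, 63/74)

mu_0=-117/296, tau_0^2=63/74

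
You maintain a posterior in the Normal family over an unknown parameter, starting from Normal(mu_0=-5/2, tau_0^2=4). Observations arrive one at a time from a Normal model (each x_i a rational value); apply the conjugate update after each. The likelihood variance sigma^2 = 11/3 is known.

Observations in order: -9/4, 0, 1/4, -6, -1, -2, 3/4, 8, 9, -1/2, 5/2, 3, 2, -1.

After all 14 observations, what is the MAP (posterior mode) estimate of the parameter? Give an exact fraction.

obs 1: x=-9/4 → posterior Normal(-109/46, 44/23)
obs 2: x=0 → posterior Normal(-109/70, 44/35)
obs 3: x=1/4 → posterior Normal(-103/94, 44/47)
obs 4: x=-6 → posterior Normal(-247/118, 44/59)
obs 5: x=-1 → posterior Normal(-271/142, 44/71)
obs 6: x=-2 → posterior Normal(-319/166, 44/83)
obs 7: x=3/4 → posterior Normal(-301/190, 44/95)
obs 8: x=8 → posterior Normal(-109/214, 44/107)
obs 9: x=9 → posterior Normal(107/238, 44/119)
obs 10: x=-1/2 → posterior Normal(95/262, 44/131)
obs 11: x=5/2 → posterior Normal(155/286, 4/13)
obs 12: x=3 → posterior Normal(227/310, 44/155)
obs 13: x=2 → posterior Normal(275/334, 44/167)
obs 14: x=-1 → posterior Normal(251/358, 44/179)

251/358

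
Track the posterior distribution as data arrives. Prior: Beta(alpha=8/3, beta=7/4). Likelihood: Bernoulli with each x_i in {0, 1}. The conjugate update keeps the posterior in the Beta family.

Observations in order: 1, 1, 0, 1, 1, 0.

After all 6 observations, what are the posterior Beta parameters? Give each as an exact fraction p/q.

obs 1: x=1 → posterior Beta(11/3, 7/4)
obs 2: x=1 → posterior Beta(14/3, 7/4)
obs 3: x=0 → posterior Beta(14/3, 11/4)
obs 4: x=1 → posterior Beta(17/3, 11/4)
obs 5: x=1 → posterior Beta(20/3, 11/4)
obs 6: x=0 → posterior Beta(20/3, 15/4)

alpha=20/3, beta=15/4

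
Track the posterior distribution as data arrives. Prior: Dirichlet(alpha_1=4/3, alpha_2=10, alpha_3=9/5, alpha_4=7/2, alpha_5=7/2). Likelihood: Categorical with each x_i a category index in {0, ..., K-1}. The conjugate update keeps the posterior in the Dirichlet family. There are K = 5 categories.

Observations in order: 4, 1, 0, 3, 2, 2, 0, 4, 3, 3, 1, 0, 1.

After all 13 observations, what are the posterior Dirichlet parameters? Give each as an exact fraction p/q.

alpha_1=13/3, alpha_2=13, alpha_3=19/5, alpha_4=13/2, alpha_5=11/2

obs 1: x=4 → posterior Dirichlet(4/3, 10, 9/5, 7/2, 9/2)
obs 2: x=1 → posterior Dirichlet(4/3, 11, 9/5, 7/2, 9/2)
obs 3: x=0 → posterior Dirichlet(7/3, 11, 9/5, 7/2, 9/2)
obs 4: x=3 → posterior Dirichlet(7/3, 11, 9/5, 9/2, 9/2)
obs 5: x=2 → posterior Dirichlet(7/3, 11, 14/5, 9/2, 9/2)
obs 6: x=2 → posterior Dirichlet(7/3, 11, 19/5, 9/2, 9/2)
obs 7: x=0 → posterior Dirichlet(10/3, 11, 19/5, 9/2, 9/2)
obs 8: x=4 → posterior Dirichlet(10/3, 11, 19/5, 9/2, 11/2)
obs 9: x=3 → posterior Dirichlet(10/3, 11, 19/5, 11/2, 11/2)
obs 10: x=3 → posterior Dirichlet(10/3, 11, 19/5, 13/2, 11/2)
obs 11: x=1 → posterior Dirichlet(10/3, 12, 19/5, 13/2, 11/2)
obs 12: x=0 → posterior Dirichlet(13/3, 12, 19/5, 13/2, 11/2)
obs 13: x=1 → posterior Dirichlet(13/3, 13, 19/5, 13/2, 11/2)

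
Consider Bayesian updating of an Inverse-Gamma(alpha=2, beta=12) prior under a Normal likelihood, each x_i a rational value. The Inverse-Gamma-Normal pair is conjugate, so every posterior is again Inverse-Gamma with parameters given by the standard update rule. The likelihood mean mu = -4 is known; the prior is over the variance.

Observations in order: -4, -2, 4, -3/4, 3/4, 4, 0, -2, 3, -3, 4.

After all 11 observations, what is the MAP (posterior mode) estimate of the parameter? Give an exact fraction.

2585/136

obs 1: x=-4 → posterior Inverse-Gamma(5/2, 12)
obs 2: x=-2 → posterior Inverse-Gamma(3, 14)
obs 3: x=4 → posterior Inverse-Gamma(7/2, 46)
obs 4: x=-3/4 → posterior Inverse-Gamma(4, 1641/32)
obs 5: x=3/4 → posterior Inverse-Gamma(9/2, 1001/16)
obs 6: x=4 → posterior Inverse-Gamma(5, 1513/16)
obs 7: x=0 → posterior Inverse-Gamma(11/2, 1641/16)
obs 8: x=-2 → posterior Inverse-Gamma(6, 1673/16)
obs 9: x=3 → posterior Inverse-Gamma(13/2, 2065/16)
obs 10: x=-3 → posterior Inverse-Gamma(7, 2073/16)
obs 11: x=4 → posterior Inverse-Gamma(15/2, 2585/16)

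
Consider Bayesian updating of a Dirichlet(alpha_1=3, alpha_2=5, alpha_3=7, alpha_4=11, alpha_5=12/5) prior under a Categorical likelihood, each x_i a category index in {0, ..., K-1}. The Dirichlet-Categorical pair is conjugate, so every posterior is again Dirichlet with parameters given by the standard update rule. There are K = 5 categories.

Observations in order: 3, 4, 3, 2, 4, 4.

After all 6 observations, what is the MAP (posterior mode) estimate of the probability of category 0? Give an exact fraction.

10/147

obs 1: x=3 → posterior Dirichlet(3, 5, 7, 12, 12/5)
obs 2: x=4 → posterior Dirichlet(3, 5, 7, 12, 17/5)
obs 3: x=3 → posterior Dirichlet(3, 5, 7, 13, 17/5)
obs 4: x=2 → posterior Dirichlet(3, 5, 8, 13, 17/5)
obs 5: x=4 → posterior Dirichlet(3, 5, 8, 13, 22/5)
obs 6: x=4 → posterior Dirichlet(3, 5, 8, 13, 27/5)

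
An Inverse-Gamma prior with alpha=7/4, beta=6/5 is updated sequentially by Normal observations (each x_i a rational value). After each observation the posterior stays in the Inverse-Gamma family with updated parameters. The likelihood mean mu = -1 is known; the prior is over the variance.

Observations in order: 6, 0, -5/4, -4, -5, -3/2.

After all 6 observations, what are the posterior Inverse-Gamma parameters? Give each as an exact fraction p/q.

obs 1: x=6 → posterior Inverse-Gamma(9/4, 257/10)
obs 2: x=0 → posterior Inverse-Gamma(11/4, 131/5)
obs 3: x=-5/4 → posterior Inverse-Gamma(13/4, 4197/160)
obs 4: x=-4 → posterior Inverse-Gamma(15/4, 4917/160)
obs 5: x=-5 → posterior Inverse-Gamma(17/4, 6197/160)
obs 6: x=-3/2 → posterior Inverse-Gamma(19/4, 6217/160)

alpha=19/4, beta=6217/160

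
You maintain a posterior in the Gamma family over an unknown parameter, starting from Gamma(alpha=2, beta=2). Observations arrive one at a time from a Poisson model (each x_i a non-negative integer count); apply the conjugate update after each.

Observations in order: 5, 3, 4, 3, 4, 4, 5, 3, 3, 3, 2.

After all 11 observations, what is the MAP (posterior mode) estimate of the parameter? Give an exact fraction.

obs 1: x=5 → posterior Gamma(7, 3)
obs 2: x=3 → posterior Gamma(10, 4)
obs 3: x=4 → posterior Gamma(14, 5)
obs 4: x=3 → posterior Gamma(17, 6)
obs 5: x=4 → posterior Gamma(21, 7)
obs 6: x=4 → posterior Gamma(25, 8)
obs 7: x=5 → posterior Gamma(30, 9)
obs 8: x=3 → posterior Gamma(33, 10)
obs 9: x=3 → posterior Gamma(36, 11)
obs 10: x=3 → posterior Gamma(39, 12)
obs 11: x=2 → posterior Gamma(41, 13)

40/13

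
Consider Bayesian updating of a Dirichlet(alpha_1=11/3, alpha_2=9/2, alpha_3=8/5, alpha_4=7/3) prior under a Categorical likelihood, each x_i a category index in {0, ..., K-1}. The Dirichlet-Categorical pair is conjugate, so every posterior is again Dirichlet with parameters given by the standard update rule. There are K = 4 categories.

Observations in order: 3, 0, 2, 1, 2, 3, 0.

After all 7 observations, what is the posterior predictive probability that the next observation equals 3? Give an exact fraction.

obs 1: x=3 → posterior Dirichlet(11/3, 9/2, 8/5, 10/3)
obs 2: x=0 → posterior Dirichlet(14/3, 9/2, 8/5, 10/3)
obs 3: x=2 → posterior Dirichlet(14/3, 9/2, 13/5, 10/3)
obs 4: x=1 → posterior Dirichlet(14/3, 11/2, 13/5, 10/3)
obs 5: x=2 → posterior Dirichlet(14/3, 11/2, 18/5, 10/3)
obs 6: x=3 → posterior Dirichlet(14/3, 11/2, 18/5, 13/3)
obs 7: x=0 → posterior Dirichlet(17/3, 11/2, 18/5, 13/3)

130/573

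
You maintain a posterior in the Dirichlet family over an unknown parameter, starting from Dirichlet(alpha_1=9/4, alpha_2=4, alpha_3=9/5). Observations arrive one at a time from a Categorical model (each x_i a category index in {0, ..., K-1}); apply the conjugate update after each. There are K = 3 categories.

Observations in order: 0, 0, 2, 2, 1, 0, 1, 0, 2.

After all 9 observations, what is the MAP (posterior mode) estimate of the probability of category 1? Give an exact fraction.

100/281

obs 1: x=0 → posterior Dirichlet(13/4, 4, 9/5)
obs 2: x=0 → posterior Dirichlet(17/4, 4, 9/5)
obs 3: x=2 → posterior Dirichlet(17/4, 4, 14/5)
obs 4: x=2 → posterior Dirichlet(17/4, 4, 19/5)
obs 5: x=1 → posterior Dirichlet(17/4, 5, 19/5)
obs 6: x=0 → posterior Dirichlet(21/4, 5, 19/5)
obs 7: x=1 → posterior Dirichlet(21/4, 6, 19/5)
obs 8: x=0 → posterior Dirichlet(25/4, 6, 19/5)
obs 9: x=2 → posterior Dirichlet(25/4, 6, 24/5)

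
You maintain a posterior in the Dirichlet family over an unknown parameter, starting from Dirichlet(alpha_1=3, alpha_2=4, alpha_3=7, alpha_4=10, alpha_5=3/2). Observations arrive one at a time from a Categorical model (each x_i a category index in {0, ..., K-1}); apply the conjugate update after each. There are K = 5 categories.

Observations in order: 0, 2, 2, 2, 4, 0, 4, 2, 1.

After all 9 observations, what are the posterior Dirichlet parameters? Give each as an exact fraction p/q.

obs 1: x=0 → posterior Dirichlet(4, 4, 7, 10, 3/2)
obs 2: x=2 → posterior Dirichlet(4, 4, 8, 10, 3/2)
obs 3: x=2 → posterior Dirichlet(4, 4, 9, 10, 3/2)
obs 4: x=2 → posterior Dirichlet(4, 4, 10, 10, 3/2)
obs 5: x=4 → posterior Dirichlet(4, 4, 10, 10, 5/2)
obs 6: x=0 → posterior Dirichlet(5, 4, 10, 10, 5/2)
obs 7: x=4 → posterior Dirichlet(5, 4, 10, 10, 7/2)
obs 8: x=2 → posterior Dirichlet(5, 4, 11, 10, 7/2)
obs 9: x=1 → posterior Dirichlet(5, 5, 11, 10, 7/2)

alpha_1=5, alpha_2=5, alpha_3=11, alpha_4=10, alpha_5=7/2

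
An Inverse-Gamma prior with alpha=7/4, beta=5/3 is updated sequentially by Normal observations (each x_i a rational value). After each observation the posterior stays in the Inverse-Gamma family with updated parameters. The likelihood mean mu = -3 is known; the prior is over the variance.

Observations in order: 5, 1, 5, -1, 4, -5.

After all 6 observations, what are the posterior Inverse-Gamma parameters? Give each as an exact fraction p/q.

alpha=19/4, beta=613/6

obs 1: x=5 → posterior Inverse-Gamma(9/4, 101/3)
obs 2: x=1 → posterior Inverse-Gamma(11/4, 125/3)
obs 3: x=5 → posterior Inverse-Gamma(13/4, 221/3)
obs 4: x=-1 → posterior Inverse-Gamma(15/4, 227/3)
obs 5: x=4 → posterior Inverse-Gamma(17/4, 601/6)
obs 6: x=-5 → posterior Inverse-Gamma(19/4, 613/6)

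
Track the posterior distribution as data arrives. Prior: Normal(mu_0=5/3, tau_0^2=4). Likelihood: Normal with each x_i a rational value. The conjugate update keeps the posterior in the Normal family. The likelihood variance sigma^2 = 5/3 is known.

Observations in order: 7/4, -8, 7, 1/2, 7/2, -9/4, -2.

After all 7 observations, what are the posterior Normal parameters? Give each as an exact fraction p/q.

obs 1: x=7/4 → posterior Normal(88/51, 20/17)
obs 2: x=-8 → posterior Normal(-200/87, 20/29)
obs 3: x=7 → posterior Normal(52/123, 20/41)
obs 4: x=1/2 → posterior Normal(70/159, 20/53)
obs 5: x=7/2 → posterior Normal(196/195, 4/13)
obs 6: x=-9/4 → posterior Normal(115/231, 20/77)
obs 7: x=-2 → posterior Normal(43/267, 20/89)

mu_0=43/267, tau_0^2=20/89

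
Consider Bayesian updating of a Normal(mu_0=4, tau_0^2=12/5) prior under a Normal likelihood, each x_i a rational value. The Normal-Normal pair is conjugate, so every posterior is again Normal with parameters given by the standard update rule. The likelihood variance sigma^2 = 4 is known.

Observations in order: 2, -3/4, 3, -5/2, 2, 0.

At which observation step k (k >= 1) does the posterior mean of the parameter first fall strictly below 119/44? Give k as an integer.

obs 1: x=2 → posterior Normal(13/4, 3/2)
obs 2: x=-3/4 → posterior Normal(95/44, 12/11)
obs 3: x=3 → posterior Normal(131/56, 6/7)
obs 4: x=-5/2 → posterior Normal(101/68, 12/17)
obs 5: x=2 → posterior Normal(25/16, 3/5)
obs 6: x=0 → posterior Normal(125/92, 12/23)

k = 2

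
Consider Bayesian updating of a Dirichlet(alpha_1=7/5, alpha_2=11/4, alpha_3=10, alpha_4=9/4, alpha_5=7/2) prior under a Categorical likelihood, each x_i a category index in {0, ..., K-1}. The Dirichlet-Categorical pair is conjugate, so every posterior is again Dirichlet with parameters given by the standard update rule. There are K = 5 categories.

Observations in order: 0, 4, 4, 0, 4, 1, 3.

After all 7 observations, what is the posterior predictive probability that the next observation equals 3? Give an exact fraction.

65/538

obs 1: x=0 → posterior Dirichlet(12/5, 11/4, 10, 9/4, 7/2)
obs 2: x=4 → posterior Dirichlet(12/5, 11/4, 10, 9/4, 9/2)
obs 3: x=4 → posterior Dirichlet(12/5, 11/4, 10, 9/4, 11/2)
obs 4: x=0 → posterior Dirichlet(17/5, 11/4, 10, 9/4, 11/2)
obs 5: x=4 → posterior Dirichlet(17/5, 11/4, 10, 9/4, 13/2)
obs 6: x=1 → posterior Dirichlet(17/5, 15/4, 10, 9/4, 13/2)
obs 7: x=3 → posterior Dirichlet(17/5, 15/4, 10, 13/4, 13/2)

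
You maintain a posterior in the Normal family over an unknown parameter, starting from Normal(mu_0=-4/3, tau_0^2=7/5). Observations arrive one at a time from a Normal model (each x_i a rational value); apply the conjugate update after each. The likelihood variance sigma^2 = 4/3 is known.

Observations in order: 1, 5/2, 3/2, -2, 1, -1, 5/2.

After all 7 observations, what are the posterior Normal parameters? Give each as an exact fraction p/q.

obs 1: x=1 → posterior Normal(-17/123, 28/41)
obs 2: x=5/2 → posterior Normal(281/372, 14/31)
obs 3: x=3/2 → posterior Normal(235/249, 28/83)
obs 4: x=-2 → posterior Normal(109/312, 7/26)
obs 5: x=1 → posterior Normal(172/375, 28/125)
obs 6: x=-1 → posterior Normal(109/438, 14/73)
obs 7: x=5/2 → posterior Normal(533/1002, 28/167)

mu_0=533/1002, tau_0^2=28/167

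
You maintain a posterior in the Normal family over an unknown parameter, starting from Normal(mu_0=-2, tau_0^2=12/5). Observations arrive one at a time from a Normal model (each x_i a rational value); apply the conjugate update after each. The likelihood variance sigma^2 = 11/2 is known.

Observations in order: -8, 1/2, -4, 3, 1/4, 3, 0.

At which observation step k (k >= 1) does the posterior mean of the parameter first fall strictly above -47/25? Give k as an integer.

k = 5

obs 1: x=-8 → posterior Normal(-302/79, 132/79)
obs 2: x=1/2 → posterior Normal(-290/103, 132/103)
obs 3: x=-4 → posterior Normal(-386/127, 132/127)
obs 4: x=3 → posterior Normal(-314/151, 132/151)
obs 5: x=1/4 → posterior Normal(-44/25, 132/175)
obs 6: x=3 → posterior Normal(-236/199, 132/199)
obs 7: x=0 → posterior Normal(-236/223, 132/223)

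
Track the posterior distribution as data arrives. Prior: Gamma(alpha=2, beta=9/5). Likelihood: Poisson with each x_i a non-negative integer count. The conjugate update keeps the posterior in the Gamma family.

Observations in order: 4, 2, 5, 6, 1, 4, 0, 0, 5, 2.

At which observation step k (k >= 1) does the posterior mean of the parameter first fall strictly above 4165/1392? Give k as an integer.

obs 1: x=4 → posterior Gamma(6, 14/5)
obs 2: x=2 → posterior Gamma(8, 19/5)
obs 3: x=5 → posterior Gamma(13, 24/5)
obs 4: x=6 → posterior Gamma(19, 29/5)
obs 5: x=1 → posterior Gamma(20, 34/5)
obs 6: x=4 → posterior Gamma(24, 39/5)
obs 7: x=0 → posterior Gamma(24, 44/5)
obs 8: x=0 → posterior Gamma(24, 49/5)
obs 9: x=5 → posterior Gamma(29, 54/5)
obs 10: x=2 → posterior Gamma(31, 59/5)

k = 4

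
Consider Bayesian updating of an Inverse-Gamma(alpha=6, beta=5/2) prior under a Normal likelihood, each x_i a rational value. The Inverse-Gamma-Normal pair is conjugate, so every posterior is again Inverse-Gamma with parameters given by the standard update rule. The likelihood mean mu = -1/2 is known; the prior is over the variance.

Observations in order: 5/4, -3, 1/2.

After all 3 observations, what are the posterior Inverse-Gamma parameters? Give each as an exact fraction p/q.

obs 1: x=5/4 → posterior Inverse-Gamma(13/2, 129/32)
obs 2: x=-3 → posterior Inverse-Gamma(7, 229/32)
obs 3: x=1/2 → posterior Inverse-Gamma(15/2, 245/32)

alpha=15/2, beta=245/32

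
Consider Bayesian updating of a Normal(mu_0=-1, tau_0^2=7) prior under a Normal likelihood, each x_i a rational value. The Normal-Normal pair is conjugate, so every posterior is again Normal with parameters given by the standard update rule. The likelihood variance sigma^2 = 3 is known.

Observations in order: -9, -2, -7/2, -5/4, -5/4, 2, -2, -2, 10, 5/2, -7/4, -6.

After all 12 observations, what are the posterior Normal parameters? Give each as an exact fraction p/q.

mu_0=-137/116, tau_0^2=7/29

obs 1: x=-9 → posterior Normal(-33/5, 21/10)
obs 2: x=-2 → posterior Normal(-80/17, 21/17)
obs 3: x=-7/2 → posterior Normal(-209/48, 7/8)
obs 4: x=-5/4 → posterior Normal(-453/124, 21/31)
obs 5: x=-5/4 → posterior Normal(-61/19, 21/38)
obs 6: x=2 → posterior Normal(-12/5, 7/15)
obs 7: x=-2 → posterior Normal(-61/26, 21/52)
obs 8: x=-2 → posterior Normal(-136/59, 21/59)
obs 9: x=10 → posterior Normal(-1, 7/22)
obs 10: x=5/2 → posterior Normal(-97/146, 21/73)
obs 11: x=-7/4 → posterior Normal(-243/320, 21/80)
obs 12: x=-6 → posterior Normal(-137/116, 7/29)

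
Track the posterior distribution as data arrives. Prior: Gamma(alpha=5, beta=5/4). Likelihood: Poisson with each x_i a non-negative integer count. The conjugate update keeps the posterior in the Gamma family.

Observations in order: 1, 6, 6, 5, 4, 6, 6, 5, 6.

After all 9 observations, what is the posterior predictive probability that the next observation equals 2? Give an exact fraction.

obs 1: x=1 → posterior Gamma(6, 9/4)
obs 2: x=6 → posterior Gamma(12, 13/4)
obs 3: x=6 → posterior Gamma(18, 17/4)
obs 4: x=5 → posterior Gamma(23, 21/4)
obs 5: x=4 → posterior Gamma(27, 25/4)
obs 6: x=6 → posterior Gamma(33, 29/4)
obs 7: x=6 → posterior Gamma(39, 33/4)
obs 8: x=5 → posterior Gamma(44, 37/4)
obs 9: x=6 → posterior Gamma(50, 41/4)

118511839739027348172373825889268969264210663352586036582960238123792257853154464272/1235917418164361153463954901325629830473653844615977703824682976119220256805419921875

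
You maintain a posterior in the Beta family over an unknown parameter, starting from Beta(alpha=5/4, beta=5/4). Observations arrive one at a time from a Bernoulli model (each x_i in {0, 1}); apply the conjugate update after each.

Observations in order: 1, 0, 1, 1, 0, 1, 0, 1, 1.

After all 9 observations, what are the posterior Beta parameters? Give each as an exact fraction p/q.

obs 1: x=1 → posterior Beta(9/4, 5/4)
obs 2: x=0 → posterior Beta(9/4, 9/4)
obs 3: x=1 → posterior Beta(13/4, 9/4)
obs 4: x=1 → posterior Beta(17/4, 9/4)
obs 5: x=0 → posterior Beta(17/4, 13/4)
obs 6: x=1 → posterior Beta(21/4, 13/4)
obs 7: x=0 → posterior Beta(21/4, 17/4)
obs 8: x=1 → posterior Beta(25/4, 17/4)
obs 9: x=1 → posterior Beta(29/4, 17/4)

alpha=29/4, beta=17/4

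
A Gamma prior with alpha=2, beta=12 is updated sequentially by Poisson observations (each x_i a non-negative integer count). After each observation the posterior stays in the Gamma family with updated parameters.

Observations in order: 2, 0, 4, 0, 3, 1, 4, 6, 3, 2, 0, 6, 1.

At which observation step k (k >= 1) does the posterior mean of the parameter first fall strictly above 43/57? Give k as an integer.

obs 1: x=2 → posterior Gamma(4, 13)
obs 2: x=0 → posterior Gamma(4, 14)
obs 3: x=4 → posterior Gamma(8, 15)
obs 4: x=0 → posterior Gamma(8, 16)
obs 5: x=3 → posterior Gamma(11, 17)
obs 6: x=1 → posterior Gamma(12, 18)
obs 7: x=4 → posterior Gamma(16, 19)
obs 8: x=6 → posterior Gamma(22, 20)
obs 9: x=3 → posterior Gamma(25, 21)
obs 10: x=2 → posterior Gamma(27, 22)
obs 11: x=0 → posterior Gamma(27, 23)
obs 12: x=6 → posterior Gamma(33, 24)
obs 13: x=1 → posterior Gamma(34, 25)

k = 7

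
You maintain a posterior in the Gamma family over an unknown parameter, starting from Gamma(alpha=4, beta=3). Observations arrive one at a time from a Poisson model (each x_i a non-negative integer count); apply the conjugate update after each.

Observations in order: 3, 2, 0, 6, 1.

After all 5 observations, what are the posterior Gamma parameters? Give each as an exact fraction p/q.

obs 1: x=3 → posterior Gamma(7, 4)
obs 2: x=2 → posterior Gamma(9, 5)
obs 3: x=0 → posterior Gamma(9, 6)
obs 4: x=6 → posterior Gamma(15, 7)
obs 5: x=1 → posterior Gamma(16, 8)

alpha=16, beta=8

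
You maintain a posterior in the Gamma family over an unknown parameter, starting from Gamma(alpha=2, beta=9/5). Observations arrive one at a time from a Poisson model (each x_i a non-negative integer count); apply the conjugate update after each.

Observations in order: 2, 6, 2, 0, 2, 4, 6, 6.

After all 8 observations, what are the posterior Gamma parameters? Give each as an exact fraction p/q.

alpha=30, beta=49/5

obs 1: x=2 → posterior Gamma(4, 14/5)
obs 2: x=6 → posterior Gamma(10, 19/5)
obs 3: x=2 → posterior Gamma(12, 24/5)
obs 4: x=0 → posterior Gamma(12, 29/5)
obs 5: x=2 → posterior Gamma(14, 34/5)
obs 6: x=4 → posterior Gamma(18, 39/5)
obs 7: x=6 → posterior Gamma(24, 44/5)
obs 8: x=6 → posterior Gamma(30, 49/5)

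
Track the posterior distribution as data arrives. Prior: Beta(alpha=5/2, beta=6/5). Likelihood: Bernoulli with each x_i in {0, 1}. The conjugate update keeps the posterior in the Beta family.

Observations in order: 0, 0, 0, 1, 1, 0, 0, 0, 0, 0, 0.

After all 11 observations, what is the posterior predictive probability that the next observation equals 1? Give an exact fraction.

15/49

obs 1: x=0 → posterior Beta(5/2, 11/5)
obs 2: x=0 → posterior Beta(5/2, 16/5)
obs 3: x=0 → posterior Beta(5/2, 21/5)
obs 4: x=1 → posterior Beta(7/2, 21/5)
obs 5: x=1 → posterior Beta(9/2, 21/5)
obs 6: x=0 → posterior Beta(9/2, 26/5)
obs 7: x=0 → posterior Beta(9/2, 31/5)
obs 8: x=0 → posterior Beta(9/2, 36/5)
obs 9: x=0 → posterior Beta(9/2, 41/5)
obs 10: x=0 → posterior Beta(9/2, 46/5)
obs 11: x=0 → posterior Beta(9/2, 51/5)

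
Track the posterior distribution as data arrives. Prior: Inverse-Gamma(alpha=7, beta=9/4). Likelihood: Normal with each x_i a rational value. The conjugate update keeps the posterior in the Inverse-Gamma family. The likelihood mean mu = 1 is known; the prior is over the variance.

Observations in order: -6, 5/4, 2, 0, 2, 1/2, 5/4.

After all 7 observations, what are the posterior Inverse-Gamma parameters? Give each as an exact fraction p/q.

alpha=21/2, beta=455/16

obs 1: x=-6 → posterior Inverse-Gamma(15/2, 107/4)
obs 2: x=5/4 → posterior Inverse-Gamma(8, 857/32)
obs 3: x=2 → posterior Inverse-Gamma(17/2, 873/32)
obs 4: x=0 → posterior Inverse-Gamma(9, 889/32)
obs 5: x=2 → posterior Inverse-Gamma(19/2, 905/32)
obs 6: x=1/2 → posterior Inverse-Gamma(10, 909/32)
obs 7: x=5/4 → posterior Inverse-Gamma(21/2, 455/16)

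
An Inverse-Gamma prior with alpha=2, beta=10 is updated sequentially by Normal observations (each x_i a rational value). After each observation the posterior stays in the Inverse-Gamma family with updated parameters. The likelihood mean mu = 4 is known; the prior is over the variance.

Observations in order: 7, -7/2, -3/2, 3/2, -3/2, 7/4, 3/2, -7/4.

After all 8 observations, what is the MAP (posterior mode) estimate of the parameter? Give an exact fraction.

obs 1: x=7 → posterior Inverse-Gamma(5/2, 29/2)
obs 2: x=-7/2 → posterior Inverse-Gamma(3, 341/8)
obs 3: x=-3/2 → posterior Inverse-Gamma(7/2, 231/4)
obs 4: x=3/2 → posterior Inverse-Gamma(4, 487/8)
obs 5: x=-3/2 → posterior Inverse-Gamma(9/2, 76)
obs 6: x=7/4 → posterior Inverse-Gamma(5, 2513/32)
obs 7: x=3/2 → posterior Inverse-Gamma(11/2, 2613/32)
obs 8: x=-7/4 → posterior Inverse-Gamma(6, 1571/16)

1571/112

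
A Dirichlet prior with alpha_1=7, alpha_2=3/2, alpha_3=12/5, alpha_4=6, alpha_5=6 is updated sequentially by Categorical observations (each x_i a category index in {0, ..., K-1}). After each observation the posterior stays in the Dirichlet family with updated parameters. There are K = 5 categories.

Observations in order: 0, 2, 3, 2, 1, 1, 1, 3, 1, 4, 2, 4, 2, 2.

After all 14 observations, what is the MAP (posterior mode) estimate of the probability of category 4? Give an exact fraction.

obs 1: x=0 → posterior Dirichlet(8, 3/2, 12/5, 6, 6)
obs 2: x=2 → posterior Dirichlet(8, 3/2, 17/5, 6, 6)
obs 3: x=3 → posterior Dirichlet(8, 3/2, 17/5, 7, 6)
obs 4: x=2 → posterior Dirichlet(8, 3/2, 22/5, 7, 6)
obs 5: x=1 → posterior Dirichlet(8, 5/2, 22/5, 7, 6)
obs 6: x=1 → posterior Dirichlet(8, 7/2, 22/5, 7, 6)
obs 7: x=1 → posterior Dirichlet(8, 9/2, 22/5, 7, 6)
obs 8: x=3 → posterior Dirichlet(8, 9/2, 22/5, 8, 6)
obs 9: x=1 → posterior Dirichlet(8, 11/2, 22/5, 8, 6)
obs 10: x=4 → posterior Dirichlet(8, 11/2, 22/5, 8, 7)
obs 11: x=2 → posterior Dirichlet(8, 11/2, 27/5, 8, 7)
obs 12: x=4 → posterior Dirichlet(8, 11/2, 27/5, 8, 8)
obs 13: x=2 → posterior Dirichlet(8, 11/2, 32/5, 8, 8)
obs 14: x=2 → posterior Dirichlet(8, 11/2, 37/5, 8, 8)

70/319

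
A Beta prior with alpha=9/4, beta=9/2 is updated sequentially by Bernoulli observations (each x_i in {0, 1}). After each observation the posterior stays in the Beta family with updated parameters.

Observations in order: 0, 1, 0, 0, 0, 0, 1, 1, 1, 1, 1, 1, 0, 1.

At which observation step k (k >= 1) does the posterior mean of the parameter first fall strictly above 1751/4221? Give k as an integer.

obs 1: x=0 → posterior Beta(9/4, 11/2)
obs 2: x=1 → posterior Beta(13/4, 11/2)
obs 3: x=0 → posterior Beta(13/4, 13/2)
obs 4: x=0 → posterior Beta(13/4, 15/2)
obs 5: x=0 → posterior Beta(13/4, 17/2)
obs 6: x=0 → posterior Beta(13/4, 19/2)
obs 7: x=1 → posterior Beta(17/4, 19/2)
obs 8: x=1 → posterior Beta(21/4, 19/2)
obs 9: x=1 → posterior Beta(25/4, 19/2)
obs 10: x=1 → posterior Beta(29/4, 19/2)
obs 11: x=1 → posterior Beta(33/4, 19/2)
obs 12: x=1 → posterior Beta(37/4, 19/2)
obs 13: x=0 → posterior Beta(37/4, 21/2)
obs 14: x=1 → posterior Beta(41/4, 21/2)

k = 10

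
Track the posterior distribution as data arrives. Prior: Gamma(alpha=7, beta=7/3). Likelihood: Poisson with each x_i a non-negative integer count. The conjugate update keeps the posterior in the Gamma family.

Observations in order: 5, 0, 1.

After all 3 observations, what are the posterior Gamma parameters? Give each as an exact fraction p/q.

obs 1: x=5 → posterior Gamma(12, 10/3)
obs 2: x=0 → posterior Gamma(12, 13/3)
obs 3: x=1 → posterior Gamma(13, 16/3)

alpha=13, beta=16/3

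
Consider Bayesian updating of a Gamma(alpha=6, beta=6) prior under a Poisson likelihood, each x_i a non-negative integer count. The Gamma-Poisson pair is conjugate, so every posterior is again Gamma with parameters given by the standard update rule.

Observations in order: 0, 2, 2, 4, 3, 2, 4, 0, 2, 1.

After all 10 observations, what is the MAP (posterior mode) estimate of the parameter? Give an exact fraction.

25/16

obs 1: x=0 → posterior Gamma(6, 7)
obs 2: x=2 → posterior Gamma(8, 8)
obs 3: x=2 → posterior Gamma(10, 9)
obs 4: x=4 → posterior Gamma(14, 10)
obs 5: x=3 → posterior Gamma(17, 11)
obs 6: x=2 → posterior Gamma(19, 12)
obs 7: x=4 → posterior Gamma(23, 13)
obs 8: x=0 → posterior Gamma(23, 14)
obs 9: x=2 → posterior Gamma(25, 15)
obs 10: x=1 → posterior Gamma(26, 16)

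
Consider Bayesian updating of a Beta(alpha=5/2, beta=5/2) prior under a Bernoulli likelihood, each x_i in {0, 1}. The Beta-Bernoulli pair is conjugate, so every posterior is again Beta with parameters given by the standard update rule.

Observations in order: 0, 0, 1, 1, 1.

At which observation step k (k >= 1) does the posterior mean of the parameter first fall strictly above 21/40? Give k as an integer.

k = 5

obs 1: x=0 → posterior Beta(5/2, 7/2)
obs 2: x=0 → posterior Beta(5/2, 9/2)
obs 3: x=1 → posterior Beta(7/2, 9/2)
obs 4: x=1 → posterior Beta(9/2, 9/2)
obs 5: x=1 → posterior Beta(11/2, 9/2)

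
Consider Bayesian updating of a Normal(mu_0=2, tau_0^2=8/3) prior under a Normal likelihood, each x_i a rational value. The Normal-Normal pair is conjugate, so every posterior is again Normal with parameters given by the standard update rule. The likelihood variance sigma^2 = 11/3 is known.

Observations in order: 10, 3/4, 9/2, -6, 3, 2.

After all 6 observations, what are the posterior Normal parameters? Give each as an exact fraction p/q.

mu_0=136/59, tau_0^2=88/177

obs 1: x=10 → posterior Normal(102/19, 88/57)
obs 2: x=3/4 → posterior Normal(4, 88/81)
obs 3: x=9/2 → posterior Normal(144/35, 88/105)
obs 4: x=-6 → posterior Normal(96/43, 88/129)
obs 5: x=3 → posterior Normal(40/17, 88/153)
obs 6: x=2 → posterior Normal(136/59, 88/177)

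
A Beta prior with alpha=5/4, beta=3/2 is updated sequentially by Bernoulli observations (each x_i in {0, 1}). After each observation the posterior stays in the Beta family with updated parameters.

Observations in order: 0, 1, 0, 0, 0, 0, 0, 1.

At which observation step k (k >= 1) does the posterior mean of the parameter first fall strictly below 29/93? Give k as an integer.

k = 5

obs 1: x=0 → posterior Beta(5/4, 5/2)
obs 2: x=1 → posterior Beta(9/4, 5/2)
obs 3: x=0 → posterior Beta(9/4, 7/2)
obs 4: x=0 → posterior Beta(9/4, 9/2)
obs 5: x=0 → posterior Beta(9/4, 11/2)
obs 6: x=0 → posterior Beta(9/4, 13/2)
obs 7: x=0 → posterior Beta(9/4, 15/2)
obs 8: x=1 → posterior Beta(13/4, 15/2)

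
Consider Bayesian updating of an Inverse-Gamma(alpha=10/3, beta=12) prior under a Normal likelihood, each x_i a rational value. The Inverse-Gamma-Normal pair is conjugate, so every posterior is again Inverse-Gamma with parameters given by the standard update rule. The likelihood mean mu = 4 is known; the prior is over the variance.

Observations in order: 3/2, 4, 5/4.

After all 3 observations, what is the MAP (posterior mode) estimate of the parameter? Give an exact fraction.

obs 1: x=3/2 → posterior Inverse-Gamma(23/6, 121/8)
obs 2: x=4 → posterior Inverse-Gamma(13/3, 121/8)
obs 3: x=5/4 → posterior Inverse-Gamma(29/6, 605/32)

363/112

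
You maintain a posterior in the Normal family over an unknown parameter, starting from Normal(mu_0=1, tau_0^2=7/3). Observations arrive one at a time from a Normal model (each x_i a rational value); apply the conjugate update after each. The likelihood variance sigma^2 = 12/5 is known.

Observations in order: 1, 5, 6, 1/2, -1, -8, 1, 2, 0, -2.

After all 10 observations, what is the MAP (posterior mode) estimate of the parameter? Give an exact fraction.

387/772

obs 1: x=1 → posterior Normal(1, 84/71)
obs 2: x=5 → posterior Normal(123/53, 42/53)
obs 3: x=6 → posterior Normal(152/47, 28/47)
obs 4: x=1/2 → posterior Normal(947/352, 21/44)
obs 5: x=-1 → posterior Normal(877/422, 84/211)
obs 6: x=-8 → posterior Normal(317/492, 14/41)
obs 7: x=1 → posterior Normal(387/562, 84/281)
obs 8: x=2 → posterior Normal(527/632, 21/79)
obs 9: x=0 → posterior Normal(527/702, 28/117)
obs 10: x=-2 → posterior Normal(387/772, 42/193)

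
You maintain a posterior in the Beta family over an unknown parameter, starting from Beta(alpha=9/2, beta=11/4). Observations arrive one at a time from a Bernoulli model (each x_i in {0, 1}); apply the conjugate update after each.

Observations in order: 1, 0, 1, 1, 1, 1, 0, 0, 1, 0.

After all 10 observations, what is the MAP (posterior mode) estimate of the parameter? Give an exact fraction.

obs 1: x=1 → posterior Beta(11/2, 11/4)
obs 2: x=0 → posterior Beta(11/2, 15/4)
obs 3: x=1 → posterior Beta(13/2, 15/4)
obs 4: x=1 → posterior Beta(15/2, 15/4)
obs 5: x=1 → posterior Beta(17/2, 15/4)
obs 6: x=1 → posterior Beta(19/2, 15/4)
obs 7: x=0 → posterior Beta(19/2, 19/4)
obs 8: x=0 → posterior Beta(19/2, 23/4)
obs 9: x=1 → posterior Beta(21/2, 23/4)
obs 10: x=0 → posterior Beta(21/2, 27/4)

38/61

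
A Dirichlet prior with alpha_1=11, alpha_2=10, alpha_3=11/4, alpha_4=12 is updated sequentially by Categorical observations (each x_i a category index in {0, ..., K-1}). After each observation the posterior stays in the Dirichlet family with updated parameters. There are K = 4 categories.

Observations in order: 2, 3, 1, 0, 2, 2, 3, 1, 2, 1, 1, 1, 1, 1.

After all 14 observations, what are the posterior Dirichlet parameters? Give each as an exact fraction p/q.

obs 1: x=2 → posterior Dirichlet(11, 10, 15/4, 12)
obs 2: x=3 → posterior Dirichlet(11, 10, 15/4, 13)
obs 3: x=1 → posterior Dirichlet(11, 11, 15/4, 13)
obs 4: x=0 → posterior Dirichlet(12, 11, 15/4, 13)
obs 5: x=2 → posterior Dirichlet(12, 11, 19/4, 13)
obs 6: x=2 → posterior Dirichlet(12, 11, 23/4, 13)
obs 7: x=3 → posterior Dirichlet(12, 11, 23/4, 14)
obs 8: x=1 → posterior Dirichlet(12, 12, 23/4, 14)
obs 9: x=2 → posterior Dirichlet(12, 12, 27/4, 14)
obs 10: x=1 → posterior Dirichlet(12, 13, 27/4, 14)
obs 11: x=1 → posterior Dirichlet(12, 14, 27/4, 14)
obs 12: x=1 → posterior Dirichlet(12, 15, 27/4, 14)
obs 13: x=1 → posterior Dirichlet(12, 16, 27/4, 14)
obs 14: x=1 → posterior Dirichlet(12, 17, 27/4, 14)

alpha_1=12, alpha_2=17, alpha_3=27/4, alpha_4=14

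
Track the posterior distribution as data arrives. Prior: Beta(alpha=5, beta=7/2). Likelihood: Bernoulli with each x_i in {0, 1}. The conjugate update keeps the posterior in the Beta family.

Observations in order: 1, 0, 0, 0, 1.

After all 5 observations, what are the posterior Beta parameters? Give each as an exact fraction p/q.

obs 1: x=1 → posterior Beta(6, 7/2)
obs 2: x=0 → posterior Beta(6, 9/2)
obs 3: x=0 → posterior Beta(6, 11/2)
obs 4: x=0 → posterior Beta(6, 13/2)
obs 5: x=1 → posterior Beta(7, 13/2)

alpha=7, beta=13/2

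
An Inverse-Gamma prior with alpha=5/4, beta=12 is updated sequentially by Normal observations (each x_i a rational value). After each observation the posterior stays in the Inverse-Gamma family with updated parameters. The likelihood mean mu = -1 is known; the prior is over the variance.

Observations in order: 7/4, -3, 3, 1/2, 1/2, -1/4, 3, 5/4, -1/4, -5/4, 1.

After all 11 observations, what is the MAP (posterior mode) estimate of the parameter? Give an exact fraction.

obs 1: x=7/4 → posterior Inverse-Gamma(7/4, 505/32)
obs 2: x=-3 → posterior Inverse-Gamma(9/4, 569/32)
obs 3: x=3 → posterior Inverse-Gamma(11/4, 825/32)
obs 4: x=1/2 → posterior Inverse-Gamma(13/4, 861/32)
obs 5: x=1/2 → posterior Inverse-Gamma(15/4, 897/32)
obs 6: x=-1/4 → posterior Inverse-Gamma(17/4, 453/16)
obs 7: x=3 → posterior Inverse-Gamma(19/4, 581/16)
obs 8: x=5/4 → posterior Inverse-Gamma(21/4, 1243/32)
obs 9: x=-1/4 → posterior Inverse-Gamma(23/4, 313/8)
obs 10: x=-5/4 → posterior Inverse-Gamma(25/4, 1253/32)
obs 11: x=1 → posterior Inverse-Gamma(27/4, 1317/32)

1317/248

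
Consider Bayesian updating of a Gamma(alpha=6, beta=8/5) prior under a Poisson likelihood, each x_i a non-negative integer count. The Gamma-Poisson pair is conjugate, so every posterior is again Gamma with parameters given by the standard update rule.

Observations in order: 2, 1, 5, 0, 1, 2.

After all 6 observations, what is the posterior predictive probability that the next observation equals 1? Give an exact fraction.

61057647629003415329808711680/252599333573498060811820806649

obs 1: x=2 → posterior Gamma(8, 13/5)
obs 2: x=1 → posterior Gamma(9, 18/5)
obs 3: x=5 → posterior Gamma(14, 23/5)
obs 4: x=0 → posterior Gamma(14, 28/5)
obs 5: x=1 → posterior Gamma(15, 33/5)
obs 6: x=2 → posterior Gamma(17, 38/5)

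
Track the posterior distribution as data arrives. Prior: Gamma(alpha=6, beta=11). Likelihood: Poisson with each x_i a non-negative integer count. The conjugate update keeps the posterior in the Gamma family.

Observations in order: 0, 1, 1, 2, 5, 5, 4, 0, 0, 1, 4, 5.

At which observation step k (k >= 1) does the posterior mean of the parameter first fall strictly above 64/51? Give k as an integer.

obs 1: x=0 → posterior Gamma(6, 12)
obs 2: x=1 → posterior Gamma(7, 13)
obs 3: x=1 → posterior Gamma(8, 14)
obs 4: x=2 → posterior Gamma(10, 15)
obs 5: x=5 → posterior Gamma(15, 16)
obs 6: x=5 → posterior Gamma(20, 17)
obs 7: x=4 → posterior Gamma(24, 18)
obs 8: x=0 → posterior Gamma(24, 19)
obs 9: x=0 → posterior Gamma(24, 20)
obs 10: x=1 → posterior Gamma(25, 21)
obs 11: x=4 → posterior Gamma(29, 22)
obs 12: x=5 → posterior Gamma(34, 23)

k = 7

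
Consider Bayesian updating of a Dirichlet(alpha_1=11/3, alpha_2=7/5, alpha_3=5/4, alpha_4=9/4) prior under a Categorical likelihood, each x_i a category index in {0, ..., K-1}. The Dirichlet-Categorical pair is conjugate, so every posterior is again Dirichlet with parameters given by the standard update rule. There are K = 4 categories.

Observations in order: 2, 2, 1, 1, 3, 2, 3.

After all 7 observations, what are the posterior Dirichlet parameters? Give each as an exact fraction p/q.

obs 1: x=2 → posterior Dirichlet(11/3, 7/5, 9/4, 9/4)
obs 2: x=2 → posterior Dirichlet(11/3, 7/5, 13/4, 9/4)
obs 3: x=1 → posterior Dirichlet(11/3, 12/5, 13/4, 9/4)
obs 4: x=1 → posterior Dirichlet(11/3, 17/5, 13/4, 9/4)
obs 5: x=3 → posterior Dirichlet(11/3, 17/5, 13/4, 13/4)
obs 6: x=2 → posterior Dirichlet(11/3, 17/5, 17/4, 13/4)
obs 7: x=3 → posterior Dirichlet(11/3, 17/5, 17/4, 17/4)

alpha_1=11/3, alpha_2=17/5, alpha_3=17/4, alpha_4=17/4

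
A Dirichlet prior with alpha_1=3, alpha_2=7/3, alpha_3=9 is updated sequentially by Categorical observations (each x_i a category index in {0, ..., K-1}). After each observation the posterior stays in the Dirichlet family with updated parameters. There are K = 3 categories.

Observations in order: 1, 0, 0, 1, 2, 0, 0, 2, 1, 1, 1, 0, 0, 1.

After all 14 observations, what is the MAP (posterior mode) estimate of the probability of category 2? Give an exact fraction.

15/38

obs 1: x=1 → posterior Dirichlet(3, 10/3, 9)
obs 2: x=0 → posterior Dirichlet(4, 10/3, 9)
obs 3: x=0 → posterior Dirichlet(5, 10/3, 9)
obs 4: x=1 → posterior Dirichlet(5, 13/3, 9)
obs 5: x=2 → posterior Dirichlet(5, 13/3, 10)
obs 6: x=0 → posterior Dirichlet(6, 13/3, 10)
obs 7: x=0 → posterior Dirichlet(7, 13/3, 10)
obs 8: x=2 → posterior Dirichlet(7, 13/3, 11)
obs 9: x=1 → posterior Dirichlet(7, 16/3, 11)
obs 10: x=1 → posterior Dirichlet(7, 19/3, 11)
obs 11: x=1 → posterior Dirichlet(7, 22/3, 11)
obs 12: x=0 → posterior Dirichlet(8, 22/3, 11)
obs 13: x=0 → posterior Dirichlet(9, 22/3, 11)
obs 14: x=1 → posterior Dirichlet(9, 25/3, 11)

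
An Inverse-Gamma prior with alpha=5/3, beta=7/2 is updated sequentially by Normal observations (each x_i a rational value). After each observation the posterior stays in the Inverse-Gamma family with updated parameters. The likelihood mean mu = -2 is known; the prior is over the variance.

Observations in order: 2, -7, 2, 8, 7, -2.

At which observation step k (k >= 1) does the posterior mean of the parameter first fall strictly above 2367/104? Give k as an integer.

k = 4

obs 1: x=2 → posterior Inverse-Gamma(13/6, 23/2)
obs 2: x=-7 → posterior Inverse-Gamma(8/3, 24)
obs 3: x=2 → posterior Inverse-Gamma(19/6, 32)
obs 4: x=8 → posterior Inverse-Gamma(11/3, 82)
obs 5: x=7 → posterior Inverse-Gamma(25/6, 245/2)
obs 6: x=-2 → posterior Inverse-Gamma(14/3, 245/2)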